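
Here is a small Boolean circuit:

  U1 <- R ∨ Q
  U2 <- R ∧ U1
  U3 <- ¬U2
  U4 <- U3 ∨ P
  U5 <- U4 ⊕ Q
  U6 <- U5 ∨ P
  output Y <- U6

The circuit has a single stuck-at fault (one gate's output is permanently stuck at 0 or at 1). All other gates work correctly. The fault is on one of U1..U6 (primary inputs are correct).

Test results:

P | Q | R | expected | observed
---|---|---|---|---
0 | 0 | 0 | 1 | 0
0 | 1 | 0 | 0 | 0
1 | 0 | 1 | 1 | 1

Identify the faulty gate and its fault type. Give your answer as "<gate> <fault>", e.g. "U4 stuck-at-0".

U5 stuck-at-0

Fault-free values for test 1 (P=0, Q=0, R=0): U1=0, U2=0, U3=1, U4=1, U5=1, U6=1, giving Y=1. Observed 0.
Test 1: faults giving observed 0 are {U2 stuck-at-1, U3 stuck-at-0, U4 stuck-at-0, U5 stuck-at-0, U6 stuck-at-0}.
Test 2 (P=0, Q=1, R=0): fault-free U1=1, U2=0, U3=1, U4=1, U5=0, U6=0 → 0; observed 0. Eliminates U2 stuck-at-1, U3 stuck-at-0, U4 stuck-at-0.
Test 3 (P=1, Q=0, R=1): fault-free U1=1, U2=1, U3=0, U4=1, U5=1, U6=1 → 1; observed 1. Eliminates U6 stuck-at-0.
Only U5 stuck-at-0 is consistent with every test.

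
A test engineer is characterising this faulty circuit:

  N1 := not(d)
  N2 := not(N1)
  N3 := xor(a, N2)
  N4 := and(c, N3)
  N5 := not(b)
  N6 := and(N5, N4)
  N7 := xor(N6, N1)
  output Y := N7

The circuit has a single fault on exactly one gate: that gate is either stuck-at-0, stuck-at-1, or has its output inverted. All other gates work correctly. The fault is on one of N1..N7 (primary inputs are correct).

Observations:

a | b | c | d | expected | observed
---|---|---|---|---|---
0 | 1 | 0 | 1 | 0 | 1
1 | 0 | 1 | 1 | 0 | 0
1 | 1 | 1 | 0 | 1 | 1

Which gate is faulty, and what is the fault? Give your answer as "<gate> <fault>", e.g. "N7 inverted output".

Fault-free values for test 1 (a=0, b=1, c=0, d=1): N1=0, N2=1, N3=1, N4=0, N5=0, N6=0, N7=0, giving Y=0. Observed 1.
Test 1: faults giving observed 1 are {N1 stuck-at-1, N1 inverted output, N6 stuck-at-1, N6 inverted output, N7 stuck-at-1, N7 inverted output}.
Test 2 (a=1, b=0, c=1, d=1): fault-free N1=0, N2=1, N3=0, N4=0, N5=1, N6=0, N7=0 → 0; observed 0. Eliminates N6 stuck-at-1, N6 inverted output, N7 stuck-at-1, N7 inverted output.
Test 3 (a=1, b=1, c=1, d=0): fault-free N1=1, N2=0, N3=1, N4=1, N5=0, N6=0, N7=1 → 1; observed 1. Eliminates N1 inverted output.
Only N1 stuck-at-1 is consistent with every test.

N1 stuck-at-1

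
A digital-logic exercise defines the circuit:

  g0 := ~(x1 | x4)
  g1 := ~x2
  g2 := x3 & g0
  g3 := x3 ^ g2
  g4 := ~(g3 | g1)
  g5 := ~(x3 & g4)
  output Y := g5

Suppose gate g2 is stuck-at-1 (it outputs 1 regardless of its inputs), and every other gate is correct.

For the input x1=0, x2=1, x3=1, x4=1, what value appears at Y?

Propagate with g2 forced: g0=0, g1=0, g2=1 [stuck-at-1], g3=0, g4=1, g5=0.
So Y = 0. (Without the fault it would be 1.)

0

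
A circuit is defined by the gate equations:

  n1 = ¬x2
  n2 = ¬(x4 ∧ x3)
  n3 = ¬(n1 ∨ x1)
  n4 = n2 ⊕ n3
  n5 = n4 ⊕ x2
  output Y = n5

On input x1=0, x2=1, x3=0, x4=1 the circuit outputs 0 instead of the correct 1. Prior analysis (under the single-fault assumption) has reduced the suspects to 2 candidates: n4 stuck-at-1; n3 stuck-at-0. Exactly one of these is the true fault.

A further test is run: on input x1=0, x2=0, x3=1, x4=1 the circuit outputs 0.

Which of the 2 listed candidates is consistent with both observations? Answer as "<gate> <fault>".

Evaluate each candidate on input x1=0, x2=0, x3=1, x4=1:
  n4 stuck-at-1: n1=1, n2=0, n3=0, n4=1 [stuck-at-1], n5=1 → 1 — eliminated
  n3 stuck-at-0: n1=1, n2=0, n3=0 [stuck-at-0], n4=0, n5=0 → 0 — matches
Only n3 stuck-at-0 reproduces the observed 0.

n3 stuck-at-0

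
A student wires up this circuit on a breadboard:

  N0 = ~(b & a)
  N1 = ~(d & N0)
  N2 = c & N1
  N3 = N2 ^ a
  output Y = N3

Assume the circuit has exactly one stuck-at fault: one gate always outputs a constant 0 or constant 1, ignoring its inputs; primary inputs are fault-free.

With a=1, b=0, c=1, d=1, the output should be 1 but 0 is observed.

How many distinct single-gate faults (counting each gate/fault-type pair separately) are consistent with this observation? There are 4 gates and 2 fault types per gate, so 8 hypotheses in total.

4

Fault-free: N0=1, N1=0, N2=0, N3=1 → 1. Observed 0.
  N0 stuck-at-0: output 0 ✓
  N0 stuck-at-1: output 1 ✗
  N1 stuck-at-0: output 1 ✗
  N1 stuck-at-1: output 0 ✓
  N2 stuck-at-0: output 1 ✗
  N2 stuck-at-1: output 0 ✓
  N3 stuck-at-0: output 0 ✓
  N3 stuck-at-1: output 1 ✗
Consistent faults: {N0 stuck-at-0, N1 stuck-at-1, N2 stuck-at-1, N3 stuck-at-0} — 4 in all.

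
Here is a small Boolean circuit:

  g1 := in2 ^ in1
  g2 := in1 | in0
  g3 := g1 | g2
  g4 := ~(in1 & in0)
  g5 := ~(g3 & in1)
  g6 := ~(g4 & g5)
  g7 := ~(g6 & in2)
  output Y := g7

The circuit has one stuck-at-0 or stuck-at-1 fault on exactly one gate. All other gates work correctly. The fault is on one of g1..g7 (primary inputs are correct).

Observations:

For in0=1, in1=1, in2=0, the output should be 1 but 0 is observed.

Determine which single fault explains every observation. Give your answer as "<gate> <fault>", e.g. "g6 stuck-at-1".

g7 stuck-at-0

Fault-free values for test 1 (in0=1, in1=1, in2=0): g1=1, g2=1, g3=1, g4=0, g5=0, g6=1, g7=1, giving Y=1. Observed 0.
Test 1: faults giving observed 0 are {g7 stuck-at-0}.
Only g7 stuck-at-0 is consistent with every test.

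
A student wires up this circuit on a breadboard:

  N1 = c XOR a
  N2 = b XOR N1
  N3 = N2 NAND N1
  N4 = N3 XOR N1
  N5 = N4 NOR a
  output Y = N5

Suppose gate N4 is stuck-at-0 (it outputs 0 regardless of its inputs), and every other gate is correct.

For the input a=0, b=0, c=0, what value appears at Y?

Propagate with N4 forced: N1=0, N2=0, N3=1, N4=0 [stuck-at-0], N5=1.
So Y = 1. (Without the fault it would be 0.)

1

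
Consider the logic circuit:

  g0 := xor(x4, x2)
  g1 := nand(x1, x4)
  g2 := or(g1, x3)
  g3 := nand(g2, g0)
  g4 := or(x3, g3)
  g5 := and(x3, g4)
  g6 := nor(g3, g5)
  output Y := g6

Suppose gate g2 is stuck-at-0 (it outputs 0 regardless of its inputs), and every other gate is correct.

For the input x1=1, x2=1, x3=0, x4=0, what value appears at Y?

Propagate with g2 forced: g0=1, g1=1, g2=0 [stuck-at-0], g3=1, g4=1, g5=0, g6=0.
So Y = 0. (Without the fault it would be 1.)

0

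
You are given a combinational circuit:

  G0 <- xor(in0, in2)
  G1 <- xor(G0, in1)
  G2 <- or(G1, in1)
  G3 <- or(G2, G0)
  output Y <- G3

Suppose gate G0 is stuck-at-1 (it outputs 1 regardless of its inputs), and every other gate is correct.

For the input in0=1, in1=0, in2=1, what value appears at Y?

1

Propagate with G0 forced: G0=1 [stuck-at-1], G1=1, G2=1, G3=1.
So Y = 1. (Without the fault it would be 0.)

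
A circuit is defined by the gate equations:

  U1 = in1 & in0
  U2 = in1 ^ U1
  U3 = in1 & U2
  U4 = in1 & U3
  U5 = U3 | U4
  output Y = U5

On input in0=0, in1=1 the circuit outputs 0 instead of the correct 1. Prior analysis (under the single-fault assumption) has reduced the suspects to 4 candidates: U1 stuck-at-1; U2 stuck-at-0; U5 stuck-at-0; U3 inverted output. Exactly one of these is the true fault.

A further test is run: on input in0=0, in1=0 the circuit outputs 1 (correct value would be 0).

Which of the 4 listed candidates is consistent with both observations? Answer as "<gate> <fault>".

Evaluate each candidate on input in0=0, in1=0:
  U1 stuck-at-1: U1=1 [stuck-at-1], U2=1, U3=0, U4=0, U5=0 → 0 — eliminated
  U2 stuck-at-0: U1=0, U2=0 [stuck-at-0], U3=0, U4=0, U5=0 → 0 — eliminated
  U5 stuck-at-0: U1=0, U2=0, U3=0, U4=0, U5=0 [stuck-at-0] → 0 — eliminated
  U3 inverted output: U1=0, U2=0, U3=1 [inverted output], U4=0, U5=1 → 1 — matches
Only U3 inverted output reproduces the observed 1.

U3 inverted output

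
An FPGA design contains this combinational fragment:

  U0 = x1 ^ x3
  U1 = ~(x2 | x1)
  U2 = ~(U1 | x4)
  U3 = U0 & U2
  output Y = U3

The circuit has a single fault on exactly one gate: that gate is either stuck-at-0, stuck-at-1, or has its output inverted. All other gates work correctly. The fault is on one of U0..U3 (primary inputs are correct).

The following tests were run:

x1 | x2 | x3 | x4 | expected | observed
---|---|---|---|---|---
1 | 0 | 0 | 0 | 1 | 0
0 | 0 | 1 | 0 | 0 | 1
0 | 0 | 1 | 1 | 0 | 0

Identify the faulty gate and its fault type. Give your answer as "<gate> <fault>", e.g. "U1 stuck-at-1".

Fault-free values for test 1 (x1=1, x2=0, x3=0, x4=0): U0=1, U1=0, U2=1, U3=1, giving Y=1. Observed 0.
Test 1: faults giving observed 0 are {U0 stuck-at-0, U0 inverted output, U1 stuck-at-1, U1 inverted output, U2 stuck-at-0, U2 inverted output, U3 stuck-at-0, U3 inverted output}.
Test 2 (x1=0, x2=0, x3=1, x4=0): fault-free U0=1, U1=1, U2=0, U3=0 → 0; observed 1. Eliminates U0 stuck-at-0, U0 inverted output, U1 stuck-at-1, U2 stuck-at-0, U3 stuck-at-0.
Test 3 (x1=0, x2=0, x3=1, x4=1): fault-free U0=1, U1=1, U2=0, U3=0 → 0; observed 0. Eliminates U2 inverted output, U3 inverted output.
Only U1 inverted output is consistent with every test.

U1 inverted output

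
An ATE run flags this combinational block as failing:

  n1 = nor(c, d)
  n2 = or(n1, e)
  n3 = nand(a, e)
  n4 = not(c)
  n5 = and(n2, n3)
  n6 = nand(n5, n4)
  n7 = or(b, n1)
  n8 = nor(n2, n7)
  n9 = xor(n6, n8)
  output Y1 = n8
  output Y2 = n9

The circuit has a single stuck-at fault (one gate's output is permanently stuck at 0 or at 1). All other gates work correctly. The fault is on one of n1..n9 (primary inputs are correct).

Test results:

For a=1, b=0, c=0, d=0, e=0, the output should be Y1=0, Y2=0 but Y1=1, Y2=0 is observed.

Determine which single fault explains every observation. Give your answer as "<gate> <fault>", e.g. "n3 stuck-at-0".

n1 stuck-at-0

Fault-free values for test 1 (a=1, b=0, c=0, d=0, e=0): n1=1, n2=1, n3=1, n4=1, n5=1, n6=0, n7=1, n8=0, n9=0, giving Y1=0, Y2=0. Observed Y1=1, Y2=0.
Test 1: faults giving observed Y1=1, Y2=0 are {n1 stuck-at-0}.
Only n1 stuck-at-0 is consistent with every test.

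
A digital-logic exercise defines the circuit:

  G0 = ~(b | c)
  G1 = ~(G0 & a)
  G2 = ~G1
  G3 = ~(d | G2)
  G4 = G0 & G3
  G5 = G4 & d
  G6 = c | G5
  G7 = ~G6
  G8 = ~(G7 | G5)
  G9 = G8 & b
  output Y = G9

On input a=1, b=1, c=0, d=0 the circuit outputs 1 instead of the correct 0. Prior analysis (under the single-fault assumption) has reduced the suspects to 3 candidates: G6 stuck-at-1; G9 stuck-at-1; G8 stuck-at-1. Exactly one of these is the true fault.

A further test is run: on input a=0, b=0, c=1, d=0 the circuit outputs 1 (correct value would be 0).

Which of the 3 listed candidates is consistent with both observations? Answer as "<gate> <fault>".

G9 stuck-at-1

Evaluate each candidate on input a=0, b=0, c=1, d=0:
  G6 stuck-at-1: G0=0, G1=1, G2=0, G3=1, G4=0, G5=0, G6=1 [stuck-at-1], G7=0, G8=1, G9=0 → 0 — eliminated
  G9 stuck-at-1: G0=0, G1=1, G2=0, G3=1, G4=0, G5=0, G6=1, G7=0, G8=1, G9=1 [stuck-at-1] → 1 — matches
  G8 stuck-at-1: G0=0, G1=1, G2=0, G3=1, G4=0, G5=0, G6=1, G7=0, G8=1 [stuck-at-1], G9=0 → 0 — eliminated
Only G9 stuck-at-1 reproduces the observed 1.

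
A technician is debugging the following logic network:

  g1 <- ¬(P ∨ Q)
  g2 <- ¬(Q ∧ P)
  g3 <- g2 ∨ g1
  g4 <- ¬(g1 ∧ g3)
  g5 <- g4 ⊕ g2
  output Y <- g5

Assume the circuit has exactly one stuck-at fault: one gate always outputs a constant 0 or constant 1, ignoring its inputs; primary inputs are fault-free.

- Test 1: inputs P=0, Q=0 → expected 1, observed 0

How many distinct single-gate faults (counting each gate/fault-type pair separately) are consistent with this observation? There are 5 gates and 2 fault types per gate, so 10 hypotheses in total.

Fault-free: g1=1, g2=1, g3=1, g4=0, g5=1 → 1. Observed 0.
  g1 stuck-at-0: output 0 ✓
  g1 stuck-at-1: output 1 ✗
  g2 stuck-at-0: output 0 ✓
  g2 stuck-at-1: output 1 ✗
  g3 stuck-at-0: output 0 ✓
  g3 stuck-at-1: output 1 ✗
  g4 stuck-at-0: output 1 ✗
  g4 stuck-at-1: output 0 ✓
  g5 stuck-at-0: output 0 ✓
  g5 stuck-at-1: output 1 ✗
Consistent faults: {g1 stuck-at-0, g2 stuck-at-0, g3 stuck-at-0, g4 stuck-at-1, g5 stuck-at-0} — 5 in all.

5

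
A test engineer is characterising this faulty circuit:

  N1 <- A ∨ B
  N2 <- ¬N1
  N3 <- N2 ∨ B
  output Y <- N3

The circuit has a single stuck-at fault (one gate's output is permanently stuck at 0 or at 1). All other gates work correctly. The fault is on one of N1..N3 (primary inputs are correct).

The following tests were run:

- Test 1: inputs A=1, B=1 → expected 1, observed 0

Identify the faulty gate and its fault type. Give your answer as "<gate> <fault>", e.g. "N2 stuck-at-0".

Fault-free values for test 1 (A=1, B=1): N1=1, N2=0, N3=1, giving Y=1. Observed 0.
Test 1: faults giving observed 0 are {N3 stuck-at-0}.
Only N3 stuck-at-0 is consistent with every test.

N3 stuck-at-0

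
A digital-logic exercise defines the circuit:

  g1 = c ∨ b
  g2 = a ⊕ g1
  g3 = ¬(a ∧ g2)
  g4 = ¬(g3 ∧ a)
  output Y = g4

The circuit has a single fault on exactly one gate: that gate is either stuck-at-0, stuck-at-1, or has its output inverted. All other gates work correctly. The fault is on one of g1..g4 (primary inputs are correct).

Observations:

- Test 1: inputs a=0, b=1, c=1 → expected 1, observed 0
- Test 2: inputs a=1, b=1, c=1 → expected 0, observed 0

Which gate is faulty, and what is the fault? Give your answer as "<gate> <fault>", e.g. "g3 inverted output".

Fault-free values for test 1 (a=0, b=1, c=1): g1=1, g2=1, g3=1, g4=1, giving Y=1. Observed 0.
Test 1: faults giving observed 0 are {g4 stuck-at-0, g4 inverted output}.
Test 2 (a=1, b=1, c=1): fault-free g1=1, g2=0, g3=1, g4=0 → 0; observed 0. Eliminates g4 inverted output.
Only g4 stuck-at-0 is consistent with every test.

g4 stuck-at-0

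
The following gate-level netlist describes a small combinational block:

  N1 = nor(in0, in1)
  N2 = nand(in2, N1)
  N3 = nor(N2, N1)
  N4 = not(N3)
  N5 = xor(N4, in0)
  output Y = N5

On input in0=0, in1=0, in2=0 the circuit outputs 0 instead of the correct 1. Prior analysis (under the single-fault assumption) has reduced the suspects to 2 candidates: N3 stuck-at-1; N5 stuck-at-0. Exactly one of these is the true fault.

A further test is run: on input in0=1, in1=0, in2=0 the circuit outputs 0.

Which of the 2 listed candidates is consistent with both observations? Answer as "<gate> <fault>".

N5 stuck-at-0

Evaluate each candidate on input in0=1, in1=0, in2=0:
  N3 stuck-at-1: N1=0, N2=1, N3=1 [stuck-at-1], N4=0, N5=1 → 1 — eliminated
  N5 stuck-at-0: N1=0, N2=1, N3=0, N4=1, N5=0 [stuck-at-0] → 0 — matches
Only N5 stuck-at-0 reproduces the observed 0.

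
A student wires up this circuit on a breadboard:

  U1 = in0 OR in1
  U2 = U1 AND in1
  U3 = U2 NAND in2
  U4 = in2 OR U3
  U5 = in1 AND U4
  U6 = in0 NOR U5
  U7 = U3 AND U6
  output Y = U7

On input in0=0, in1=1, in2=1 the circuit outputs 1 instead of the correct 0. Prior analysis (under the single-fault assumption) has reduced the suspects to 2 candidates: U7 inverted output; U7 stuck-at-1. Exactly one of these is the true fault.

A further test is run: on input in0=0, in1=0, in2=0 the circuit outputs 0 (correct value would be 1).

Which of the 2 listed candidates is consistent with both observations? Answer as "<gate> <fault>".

U7 inverted output

Evaluate each candidate on input in0=0, in1=0, in2=0:
  U7 inverted output: U1=0, U2=0, U3=1, U4=1, U5=0, U6=1, U7=0 [inverted output] → 0 — matches
  U7 stuck-at-1: U1=0, U2=0, U3=1, U4=1, U5=0, U6=1, U7=1 [stuck-at-1] → 1 — eliminated
Only U7 inverted output reproduces the observed 0.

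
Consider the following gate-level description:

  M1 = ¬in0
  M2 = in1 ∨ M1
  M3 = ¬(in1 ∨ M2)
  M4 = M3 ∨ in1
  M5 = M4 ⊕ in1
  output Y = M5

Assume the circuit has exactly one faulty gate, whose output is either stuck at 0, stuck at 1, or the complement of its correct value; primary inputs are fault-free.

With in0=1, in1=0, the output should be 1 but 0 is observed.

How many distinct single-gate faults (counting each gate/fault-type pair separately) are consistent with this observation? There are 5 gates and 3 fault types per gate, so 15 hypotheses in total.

Fault-free: M1=0, M2=0, M3=1, M4=1, M5=1 → 1. Observed 0.
  M1: stuck-at-1, inverted output ✓; others ✗
  M2: stuck-at-1, inverted output ✓; others ✗
  M3: stuck-at-0, inverted output ✓; others ✗
  M4: stuck-at-0, inverted output ✓; others ✗
  M5: stuck-at-0, inverted output ✓; others ✗
Consistent faults: {M1 stuck-at-1, M1 inverted output, M2 stuck-at-1, M2 inverted output, M3 stuck-at-0, M3 inverted output, M4 stuck-at-0, M4 inverted output, M5 stuck-at-0, M5 inverted output} — 10 in all.

10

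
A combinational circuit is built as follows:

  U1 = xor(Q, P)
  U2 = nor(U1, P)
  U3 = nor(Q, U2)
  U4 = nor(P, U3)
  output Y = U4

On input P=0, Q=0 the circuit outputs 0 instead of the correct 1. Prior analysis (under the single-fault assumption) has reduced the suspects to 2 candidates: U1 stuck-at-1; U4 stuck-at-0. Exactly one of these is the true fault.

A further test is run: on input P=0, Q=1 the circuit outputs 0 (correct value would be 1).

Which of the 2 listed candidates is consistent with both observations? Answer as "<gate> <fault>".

U4 stuck-at-0

Evaluate each candidate on input P=0, Q=1:
  U1 stuck-at-1: U1=1 [stuck-at-1], U2=0, U3=0, U4=1 → 1 — eliminated
  U4 stuck-at-0: U1=1, U2=0, U3=0, U4=0 [stuck-at-0] → 0 — matches
Only U4 stuck-at-0 reproduces the observed 0.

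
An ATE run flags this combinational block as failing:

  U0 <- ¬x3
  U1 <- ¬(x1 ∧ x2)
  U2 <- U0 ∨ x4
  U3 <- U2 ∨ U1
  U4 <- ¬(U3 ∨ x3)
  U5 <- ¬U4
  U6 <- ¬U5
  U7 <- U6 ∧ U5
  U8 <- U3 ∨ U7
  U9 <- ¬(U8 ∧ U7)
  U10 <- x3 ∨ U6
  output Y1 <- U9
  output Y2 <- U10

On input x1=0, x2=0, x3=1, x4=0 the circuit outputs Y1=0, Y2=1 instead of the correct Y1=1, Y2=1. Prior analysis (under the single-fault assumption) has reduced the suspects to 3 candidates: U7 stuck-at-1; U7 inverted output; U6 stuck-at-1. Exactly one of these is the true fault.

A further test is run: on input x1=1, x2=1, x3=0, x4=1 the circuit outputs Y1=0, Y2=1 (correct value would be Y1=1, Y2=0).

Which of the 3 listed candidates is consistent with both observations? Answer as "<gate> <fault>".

U6 stuck-at-1

Evaluate each candidate on input x1=1, x2=1, x3=0, x4=1:
  U7 stuck-at-1: U0=1, U1=0, U2=1, U3=1, U4=0, U5=1, U6=0, U7=1 [stuck-at-1], U8=1, U9=0, U10=0 → Y1=0, Y2=0 — eliminated
  U7 inverted output: U0=1, U1=0, U2=1, U3=1, U4=0, U5=1, U6=0, U7=1 [inverted output], U8=1, U9=0, U10=0 → Y1=0, Y2=0 — eliminated
  U6 stuck-at-1: U0=1, U1=0, U2=1, U3=1, U4=0, U5=1, U6=1 [stuck-at-1], U7=1, U8=1, U9=0, U10=1 → Y1=0, Y2=1 — matches
Only U6 stuck-at-1 reproduces the observed Y1=0, Y2=1.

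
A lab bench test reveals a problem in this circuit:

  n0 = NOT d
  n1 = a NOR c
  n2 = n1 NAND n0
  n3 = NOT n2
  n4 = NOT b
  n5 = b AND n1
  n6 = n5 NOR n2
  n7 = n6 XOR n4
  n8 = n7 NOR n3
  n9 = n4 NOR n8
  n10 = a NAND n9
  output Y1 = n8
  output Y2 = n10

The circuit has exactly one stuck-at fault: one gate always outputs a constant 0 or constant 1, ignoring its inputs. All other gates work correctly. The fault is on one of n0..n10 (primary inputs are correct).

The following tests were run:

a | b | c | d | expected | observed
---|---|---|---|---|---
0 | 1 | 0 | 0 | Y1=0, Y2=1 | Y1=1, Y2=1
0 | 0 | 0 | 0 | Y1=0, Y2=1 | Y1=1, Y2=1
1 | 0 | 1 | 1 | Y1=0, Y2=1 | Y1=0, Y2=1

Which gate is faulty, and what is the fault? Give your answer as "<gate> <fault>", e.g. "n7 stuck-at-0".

n3 stuck-at-0

Fault-free values for test 1 (a=0, b=1, c=0, d=0): n0=1, n1=1, n2=0, n3=1, n4=0, n5=1, n6=0, n7=0, n8=0, n9=1, n10=1, giving Y1=0, Y2=1. Observed Y1=1, Y2=1.
Test 1: faults giving observed Y1=1, Y2=1 are {n0 stuck-at-0, n1 stuck-at-0, n2 stuck-at-1, n3 stuck-at-0, n8 stuck-at-1}.
Test 2 (a=0, b=0, c=0, d=0): fault-free n0=1, n1=1, n2=0, n3=1, n4=1, n5=0, n6=1, n7=0, n8=0, n9=0, n10=1 → Y1=0, Y2=1; observed Y1=1, Y2=1. Eliminates n0 stuck-at-0, n1 stuck-at-0, n2 stuck-at-1.
Test 3 (a=1, b=0, c=1, d=1): fault-free n0=0, n1=0, n2=1, n3=0, n4=1, n5=0, n6=0, n7=1, n8=0, n9=0, n10=1 → Y1=0, Y2=1; observed Y1=0, Y2=1. Eliminates n8 stuck-at-1.
Only n3 stuck-at-0 is consistent with every test.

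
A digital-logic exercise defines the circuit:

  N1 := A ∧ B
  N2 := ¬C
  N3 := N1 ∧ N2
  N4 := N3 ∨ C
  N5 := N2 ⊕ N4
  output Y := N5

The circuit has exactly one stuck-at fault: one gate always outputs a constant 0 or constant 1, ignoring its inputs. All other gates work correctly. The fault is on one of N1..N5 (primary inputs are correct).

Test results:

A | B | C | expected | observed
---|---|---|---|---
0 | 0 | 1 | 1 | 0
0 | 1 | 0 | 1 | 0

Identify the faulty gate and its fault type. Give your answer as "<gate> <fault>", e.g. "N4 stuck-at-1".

Fault-free values for test 1 (A=0, B=0, C=1): N1=0, N2=0, N3=0, N4=1, N5=1, giving Y=1. Observed 0.
Test 1: faults giving observed 0 are {N2 stuck-at-1, N4 stuck-at-0, N5 stuck-at-0}.
Test 2 (A=0, B=1, C=0): fault-free N1=0, N2=1, N3=0, N4=0, N5=1 → 1; observed 0. Eliminates N2 stuck-at-1, N4 stuck-at-0.
Only N5 stuck-at-0 is consistent with every test.

N5 stuck-at-0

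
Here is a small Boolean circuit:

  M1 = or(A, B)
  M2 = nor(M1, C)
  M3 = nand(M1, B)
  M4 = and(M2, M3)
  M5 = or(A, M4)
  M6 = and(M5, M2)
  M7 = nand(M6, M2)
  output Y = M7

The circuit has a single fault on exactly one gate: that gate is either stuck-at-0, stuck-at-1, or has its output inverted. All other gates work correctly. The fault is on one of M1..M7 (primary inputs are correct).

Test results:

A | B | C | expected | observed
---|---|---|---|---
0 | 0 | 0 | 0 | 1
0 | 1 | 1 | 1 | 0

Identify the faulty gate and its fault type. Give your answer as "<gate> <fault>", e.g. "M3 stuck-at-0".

M7 inverted output

Fault-free values for test 1 (A=0, B=0, C=0): M1=0, M2=1, M3=1, M4=1, M5=1, M6=1, M7=0, giving Y=0. Observed 1.
Test 1: faults giving observed 1 are {M1 stuck-at-1, M1 inverted output, M2 stuck-at-0, M2 inverted output, M3 stuck-at-0, M3 inverted output, M4 stuck-at-0, M4 inverted output, M5 stuck-at-0, M5 inverted output, M6 stuck-at-0, M6 inverted output, M7 stuck-at-1, M7 inverted output}.
Test 2 (A=0, B=1, C=1): fault-free M1=1, M2=0, M3=0, M4=0, M5=0, M6=0, M7=1 → 1; observed 0. Eliminates M1 stuck-at-1, M1 inverted output, M2 stuck-at-0, M2 inverted output, M3 stuck-at-0, M3 inverted output, M4 stuck-at-0, M4 inverted output, M5 stuck-at-0, M5 inverted output, M6 stuck-at-0, M6 inverted output, M7 stuck-at-1.
Only M7 inverted output is consistent with every test.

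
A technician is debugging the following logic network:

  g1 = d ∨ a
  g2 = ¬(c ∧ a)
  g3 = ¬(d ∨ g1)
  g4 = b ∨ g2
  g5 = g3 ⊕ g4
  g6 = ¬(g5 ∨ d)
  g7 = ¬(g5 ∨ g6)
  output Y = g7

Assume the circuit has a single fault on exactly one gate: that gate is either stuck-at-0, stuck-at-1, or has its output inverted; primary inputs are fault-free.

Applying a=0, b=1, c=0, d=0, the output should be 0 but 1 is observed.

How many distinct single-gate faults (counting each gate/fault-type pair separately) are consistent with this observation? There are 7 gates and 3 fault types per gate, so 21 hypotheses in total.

4

Fault-free: g1=0, g2=1, g3=1, g4=1, g5=0, g6=1, g7=0 → 0. Observed 1.
  g1: none of the 3 fault types match ✗
  g2: none of the 3 fault types match ✗
  g3: none of the 3 fault types match ✗
  g4: none of the 3 fault types match ✗
  g5: none of the 3 fault types match ✗
  g6: stuck-at-0, inverted output ✓; others ✗
  g7: stuck-at-1, inverted output ✓; others ✗
Consistent faults: {g6 stuck-at-0, g6 inverted output, g7 stuck-at-1, g7 inverted output} — 4 in all.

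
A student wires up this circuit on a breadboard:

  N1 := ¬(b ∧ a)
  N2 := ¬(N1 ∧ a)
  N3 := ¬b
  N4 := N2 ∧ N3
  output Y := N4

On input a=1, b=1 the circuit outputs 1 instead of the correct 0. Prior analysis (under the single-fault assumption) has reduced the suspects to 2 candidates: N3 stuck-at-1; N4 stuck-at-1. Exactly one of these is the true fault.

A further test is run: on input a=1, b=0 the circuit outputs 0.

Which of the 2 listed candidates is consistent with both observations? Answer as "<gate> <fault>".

Evaluate each candidate on input a=1, b=0:
  N3 stuck-at-1: N1=1, N2=0, N3=1 [stuck-at-1], N4=0 → 0 — matches
  N4 stuck-at-1: N1=1, N2=0, N3=1, N4=1 [stuck-at-1] → 1 — eliminated
Only N3 stuck-at-1 reproduces the observed 0.

N3 stuck-at-1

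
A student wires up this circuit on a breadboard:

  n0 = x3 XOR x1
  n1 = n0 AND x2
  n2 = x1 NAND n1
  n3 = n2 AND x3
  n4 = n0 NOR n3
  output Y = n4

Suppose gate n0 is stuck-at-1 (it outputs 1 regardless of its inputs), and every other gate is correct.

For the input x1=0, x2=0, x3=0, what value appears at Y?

Propagate with n0 forced: n0=1 [stuck-at-1], n1=0, n2=1, n3=0, n4=0.
So Y = 0. (Without the fault it would be 1.)

0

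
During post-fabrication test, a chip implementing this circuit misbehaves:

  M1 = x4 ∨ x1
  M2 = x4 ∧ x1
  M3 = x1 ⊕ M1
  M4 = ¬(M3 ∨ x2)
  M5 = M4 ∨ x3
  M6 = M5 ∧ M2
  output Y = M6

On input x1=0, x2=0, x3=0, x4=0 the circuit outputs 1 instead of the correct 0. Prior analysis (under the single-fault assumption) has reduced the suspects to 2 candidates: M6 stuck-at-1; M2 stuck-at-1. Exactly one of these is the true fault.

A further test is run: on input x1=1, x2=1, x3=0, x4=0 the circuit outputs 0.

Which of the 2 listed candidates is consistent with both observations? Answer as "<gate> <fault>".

Evaluate each candidate on input x1=1, x2=1, x3=0, x4=0:
  M6 stuck-at-1: M1=1, M2=0, M3=0, M4=0, M5=0, M6=1 [stuck-at-1] → 1 — eliminated
  M2 stuck-at-1: M1=1, M2=1 [stuck-at-1], M3=0, M4=0, M5=0, M6=0 → 0 — matches
Only M2 stuck-at-1 reproduces the observed 0.

M2 stuck-at-1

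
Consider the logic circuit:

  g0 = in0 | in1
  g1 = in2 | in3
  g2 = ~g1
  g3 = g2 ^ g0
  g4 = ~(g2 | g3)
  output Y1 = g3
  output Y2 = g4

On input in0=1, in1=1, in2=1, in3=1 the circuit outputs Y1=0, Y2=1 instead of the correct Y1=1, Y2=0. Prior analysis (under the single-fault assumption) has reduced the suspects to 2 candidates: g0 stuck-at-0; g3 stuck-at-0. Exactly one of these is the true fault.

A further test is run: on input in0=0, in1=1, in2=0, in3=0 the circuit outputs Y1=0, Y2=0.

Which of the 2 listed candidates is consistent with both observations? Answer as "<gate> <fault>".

g3 stuck-at-0

Evaluate each candidate on input in0=0, in1=1, in2=0, in3=0:
  g0 stuck-at-0: g0=0 [stuck-at-0], g1=0, g2=1, g3=1, g4=0 → Y1=1, Y2=0 — eliminated
  g3 stuck-at-0: g0=1, g1=0, g2=1, g3=0 [stuck-at-0], g4=0 → Y1=0, Y2=0 — matches
Only g3 stuck-at-0 reproduces the observed Y1=0, Y2=0.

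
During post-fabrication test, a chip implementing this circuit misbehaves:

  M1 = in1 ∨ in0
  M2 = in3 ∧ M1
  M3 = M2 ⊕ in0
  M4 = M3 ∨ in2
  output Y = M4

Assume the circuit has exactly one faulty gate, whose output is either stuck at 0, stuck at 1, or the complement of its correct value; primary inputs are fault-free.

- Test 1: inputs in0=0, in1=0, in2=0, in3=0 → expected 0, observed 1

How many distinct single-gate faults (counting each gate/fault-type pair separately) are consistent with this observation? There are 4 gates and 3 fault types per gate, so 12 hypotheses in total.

6

Fault-free: M1=0, M2=0, M3=0, M4=0 → 0. Observed 1.
  M1 stuck-at-0: output 0 ✗
  M1 stuck-at-1: output 0 ✗
  M1 inverted output: output 0 ✗
  M2 stuck-at-0: output 0 ✗
  M2 stuck-at-1: output 1 ✓
  M2 inverted output: output 1 ✓
  M3 stuck-at-0: output 0 ✗
  M3 stuck-at-1: output 1 ✓
  M3 inverted output: output 1 ✓
  M4 stuck-at-0: output 0 ✗
  M4 stuck-at-1: output 1 ✓
  M4 inverted output: output 1 ✓
Consistent faults: {M2 stuck-at-1, M2 inverted output, M3 stuck-at-1, M3 inverted output, M4 stuck-at-1, M4 inverted output} — 6 in all.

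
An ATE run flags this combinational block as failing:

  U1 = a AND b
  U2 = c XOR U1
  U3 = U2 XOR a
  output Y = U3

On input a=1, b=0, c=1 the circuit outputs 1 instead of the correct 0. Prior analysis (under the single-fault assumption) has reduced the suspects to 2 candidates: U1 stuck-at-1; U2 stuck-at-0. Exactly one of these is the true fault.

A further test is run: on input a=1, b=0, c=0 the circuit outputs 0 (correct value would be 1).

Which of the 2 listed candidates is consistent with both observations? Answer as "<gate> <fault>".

Evaluate each candidate on input a=1, b=0, c=0:
  U1 stuck-at-1: U1=1 [stuck-at-1], U2=1, U3=0 → 0 — matches
  U2 stuck-at-0: U1=0, U2=0 [stuck-at-0], U3=1 → 1 — eliminated
Only U1 stuck-at-1 reproduces the observed 0.

U1 stuck-at-1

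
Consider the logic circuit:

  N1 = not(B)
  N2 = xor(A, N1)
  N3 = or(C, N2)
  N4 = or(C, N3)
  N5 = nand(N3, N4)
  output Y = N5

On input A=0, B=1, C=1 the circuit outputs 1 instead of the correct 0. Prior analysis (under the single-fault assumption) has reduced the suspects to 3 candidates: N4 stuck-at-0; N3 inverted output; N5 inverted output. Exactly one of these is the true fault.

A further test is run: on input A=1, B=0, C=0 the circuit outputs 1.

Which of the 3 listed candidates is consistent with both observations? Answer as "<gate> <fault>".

N4 stuck-at-0

Evaluate each candidate on input A=1, B=0, C=0:
  N4 stuck-at-0: N1=1, N2=0, N3=0, N4=0 [stuck-at-0], N5=1 → 1 — matches
  N3 inverted output: N1=1, N2=0, N3=1 [inverted output], N4=1, N5=0 → 0 — eliminated
  N5 inverted output: N1=1, N2=0, N3=0, N4=0, N5=0 [inverted output] → 0 — eliminated
Only N4 stuck-at-0 reproduces the observed 1.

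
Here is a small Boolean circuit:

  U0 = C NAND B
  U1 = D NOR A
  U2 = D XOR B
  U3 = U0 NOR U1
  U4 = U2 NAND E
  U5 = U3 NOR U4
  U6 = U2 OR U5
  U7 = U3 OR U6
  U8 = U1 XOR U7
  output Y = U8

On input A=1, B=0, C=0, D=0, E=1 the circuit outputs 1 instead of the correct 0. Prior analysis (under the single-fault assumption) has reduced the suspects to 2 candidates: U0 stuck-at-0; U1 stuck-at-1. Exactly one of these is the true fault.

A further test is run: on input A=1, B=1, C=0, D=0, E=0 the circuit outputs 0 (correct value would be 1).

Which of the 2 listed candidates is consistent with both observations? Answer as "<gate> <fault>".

U1 stuck-at-1

Evaluate each candidate on input A=1, B=1, C=0, D=0, E=0:
  U0 stuck-at-0: U0=0 [stuck-at-0], U1=0, U2=1, U3=1, U4=1, U5=0, U6=1, U7=1, U8=1 → 1 — eliminated
  U1 stuck-at-1: U0=1, U1=1 [stuck-at-1], U2=1, U3=0, U4=1, U5=0, U6=1, U7=1, U8=0 → 0 — matches
Only U1 stuck-at-1 reproduces the observed 0.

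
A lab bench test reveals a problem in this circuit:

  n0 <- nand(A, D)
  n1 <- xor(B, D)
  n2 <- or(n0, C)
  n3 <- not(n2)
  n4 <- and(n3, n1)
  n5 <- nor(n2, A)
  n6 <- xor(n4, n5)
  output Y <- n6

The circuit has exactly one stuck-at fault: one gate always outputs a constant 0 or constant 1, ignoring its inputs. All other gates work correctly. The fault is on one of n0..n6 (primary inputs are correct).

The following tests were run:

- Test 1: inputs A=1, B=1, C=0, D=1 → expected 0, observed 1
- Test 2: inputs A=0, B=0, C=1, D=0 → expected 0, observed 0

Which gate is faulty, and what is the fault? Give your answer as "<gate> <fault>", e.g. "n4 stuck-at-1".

n1 stuck-at-1

Fault-free values for test 1 (A=1, B=1, C=0, D=1): n0=0, n1=0, n2=0, n3=1, n4=0, n5=0, n6=0, giving Y=0. Observed 1.
Test 1: faults giving observed 1 are {n1 stuck-at-1, n4 stuck-at-1, n5 stuck-at-1, n6 stuck-at-1}.
Test 2 (A=0, B=0, C=1, D=0): fault-free n0=1, n1=0, n2=1, n3=0, n4=0, n5=0, n6=0 → 0; observed 0. Eliminates n4 stuck-at-1, n5 stuck-at-1, n6 stuck-at-1.
Only n1 stuck-at-1 is consistent with every test.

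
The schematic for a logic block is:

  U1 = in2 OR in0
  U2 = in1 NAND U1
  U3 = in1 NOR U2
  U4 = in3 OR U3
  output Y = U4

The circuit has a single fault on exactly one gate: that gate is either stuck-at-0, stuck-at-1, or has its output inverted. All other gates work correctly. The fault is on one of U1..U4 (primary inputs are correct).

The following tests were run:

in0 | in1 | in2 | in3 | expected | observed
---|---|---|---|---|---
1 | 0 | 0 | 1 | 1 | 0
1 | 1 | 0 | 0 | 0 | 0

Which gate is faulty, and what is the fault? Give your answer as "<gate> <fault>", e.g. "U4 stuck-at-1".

U4 stuck-at-0

Fault-free values for test 1 (in0=1, in1=0, in2=0, in3=1): U1=1, U2=1, U3=0, U4=1, giving Y=1. Observed 0.
Test 1: faults giving observed 0 are {U4 stuck-at-0, U4 inverted output}.
Test 2 (in0=1, in1=1, in2=0, in3=0): fault-free U1=1, U2=0, U3=0, U4=0 → 0; observed 0. Eliminates U4 inverted output.
Only U4 stuck-at-0 is consistent with every test.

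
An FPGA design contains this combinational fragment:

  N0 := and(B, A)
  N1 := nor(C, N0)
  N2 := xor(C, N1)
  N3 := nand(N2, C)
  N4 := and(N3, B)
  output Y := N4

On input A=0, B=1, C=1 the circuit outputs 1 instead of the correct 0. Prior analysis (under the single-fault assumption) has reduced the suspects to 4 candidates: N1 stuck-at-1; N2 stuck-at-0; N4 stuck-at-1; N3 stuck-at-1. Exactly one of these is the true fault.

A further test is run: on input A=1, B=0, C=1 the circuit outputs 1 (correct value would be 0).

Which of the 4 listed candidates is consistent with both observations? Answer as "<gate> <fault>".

Evaluate each candidate on input A=1, B=0, C=1:
  N1 stuck-at-1: N0=0, N1=1 [stuck-at-1], N2=0, N3=1, N4=0 → 0 — eliminated
  N2 stuck-at-0: N0=0, N1=0, N2=0 [stuck-at-0], N3=1, N4=0 → 0 — eliminated
  N4 stuck-at-1: N0=0, N1=0, N2=1, N3=0, N4=1 [stuck-at-1] → 1 — matches
  N3 stuck-at-1: N0=0, N1=0, N2=1, N3=1 [stuck-at-1], N4=0 → 0 — eliminated
Only N4 stuck-at-1 reproduces the observed 1.

N4 stuck-at-1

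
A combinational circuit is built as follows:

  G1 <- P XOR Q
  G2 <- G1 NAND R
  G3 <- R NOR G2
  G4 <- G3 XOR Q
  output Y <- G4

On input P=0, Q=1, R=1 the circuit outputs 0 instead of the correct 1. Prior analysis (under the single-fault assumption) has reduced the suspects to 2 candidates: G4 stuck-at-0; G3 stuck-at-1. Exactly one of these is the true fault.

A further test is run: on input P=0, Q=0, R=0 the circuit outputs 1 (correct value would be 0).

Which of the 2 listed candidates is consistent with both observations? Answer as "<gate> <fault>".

G3 stuck-at-1

Evaluate each candidate on input P=0, Q=0, R=0:
  G4 stuck-at-0: G1=0, G2=1, G3=0, G4=0 [stuck-at-0] → 0 — eliminated
  G3 stuck-at-1: G1=0, G2=1, G3=1 [stuck-at-1], G4=1 → 1 — matches
Only G3 stuck-at-1 reproduces the observed 1.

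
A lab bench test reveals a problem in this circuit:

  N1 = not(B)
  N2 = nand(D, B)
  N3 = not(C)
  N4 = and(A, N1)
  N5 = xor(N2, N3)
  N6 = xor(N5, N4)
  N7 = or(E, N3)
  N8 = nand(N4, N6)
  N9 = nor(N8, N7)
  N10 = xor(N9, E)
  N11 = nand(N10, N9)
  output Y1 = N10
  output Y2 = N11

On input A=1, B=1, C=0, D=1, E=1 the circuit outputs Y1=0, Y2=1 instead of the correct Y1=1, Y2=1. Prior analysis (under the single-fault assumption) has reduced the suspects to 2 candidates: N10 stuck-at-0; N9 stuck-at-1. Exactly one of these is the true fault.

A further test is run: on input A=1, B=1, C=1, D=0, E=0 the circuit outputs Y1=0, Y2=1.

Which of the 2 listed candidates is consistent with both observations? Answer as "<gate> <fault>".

Evaluate each candidate on input A=1, B=1, C=1, D=0, E=0:
  N10 stuck-at-0: N1=0, N2=1, N3=0, N4=0, N5=1, N6=1, N7=0, N8=1, N9=0, N10=0 [stuck-at-0], N11=1 → Y1=0, Y2=1 — matches
  N9 stuck-at-1: N1=0, N2=1, N3=0, N4=0, N5=1, N6=1, N7=0, N8=1, N9=1 [stuck-at-1], N10=1, N11=0 → Y1=1, Y2=0 — eliminated
Only N10 stuck-at-0 reproduces the observed Y1=0, Y2=1.

N10 stuck-at-0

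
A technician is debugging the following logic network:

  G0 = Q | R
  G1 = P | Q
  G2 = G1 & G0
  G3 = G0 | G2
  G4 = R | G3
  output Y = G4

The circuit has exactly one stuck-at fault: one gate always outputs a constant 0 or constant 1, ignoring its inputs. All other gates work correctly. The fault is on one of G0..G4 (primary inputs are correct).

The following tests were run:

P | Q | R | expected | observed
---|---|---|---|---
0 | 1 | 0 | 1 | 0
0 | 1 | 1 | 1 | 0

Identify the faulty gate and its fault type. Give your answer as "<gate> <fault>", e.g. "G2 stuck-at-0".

G4 stuck-at-0

Fault-free values for test 1 (P=0, Q=1, R=0): G0=1, G1=1, G2=1, G3=1, G4=1, giving Y=1. Observed 0.
Test 1: faults giving observed 0 are {G0 stuck-at-0, G3 stuck-at-0, G4 stuck-at-0}.
Test 2 (P=0, Q=1, R=1): fault-free G0=1, G1=1, G2=1, G3=1, G4=1 → 1; observed 0. Eliminates G0 stuck-at-0, G3 stuck-at-0.
Only G4 stuck-at-0 is consistent with every test.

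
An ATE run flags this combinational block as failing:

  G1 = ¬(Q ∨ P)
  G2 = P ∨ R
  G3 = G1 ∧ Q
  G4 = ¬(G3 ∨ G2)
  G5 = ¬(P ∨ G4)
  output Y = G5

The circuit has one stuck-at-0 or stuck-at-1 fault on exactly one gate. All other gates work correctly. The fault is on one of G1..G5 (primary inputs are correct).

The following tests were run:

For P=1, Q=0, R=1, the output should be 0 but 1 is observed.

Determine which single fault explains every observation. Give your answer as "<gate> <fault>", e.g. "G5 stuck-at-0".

G5 stuck-at-1

Fault-free values for test 1 (P=1, Q=0, R=1): G1=0, G2=1, G3=0, G4=0, G5=0, giving Y=0. Observed 1.
Test 1: faults giving observed 1 are {G5 stuck-at-1}.
Only G5 stuck-at-1 is consistent with every test.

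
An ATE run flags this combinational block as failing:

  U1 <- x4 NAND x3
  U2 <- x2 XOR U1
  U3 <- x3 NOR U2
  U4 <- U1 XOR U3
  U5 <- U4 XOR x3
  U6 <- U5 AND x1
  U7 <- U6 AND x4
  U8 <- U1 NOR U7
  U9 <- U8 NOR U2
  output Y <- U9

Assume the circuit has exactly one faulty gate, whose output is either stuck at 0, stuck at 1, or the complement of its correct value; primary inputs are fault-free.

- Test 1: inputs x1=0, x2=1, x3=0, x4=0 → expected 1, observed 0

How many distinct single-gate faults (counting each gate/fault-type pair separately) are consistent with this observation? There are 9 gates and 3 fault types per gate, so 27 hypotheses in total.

Fault-free: U1=1, U2=0, U3=1, U4=0, U5=0, U6=0, U7=0, U8=0, U9=1 → 1. Observed 0.
  U1: stuck-at-0, inverted output ✓; others ✗
  U2: stuck-at-1, inverted output ✓; others ✗
  U3: none of the 3 fault types match ✗
  U4: none of the 3 fault types match ✗
  U5: none of the 3 fault types match ✗
  U6: none of the 3 fault types match ✗
  U7: none of the 3 fault types match ✗
  U8: stuck-at-1, inverted output ✓; others ✗
  U9: stuck-at-0, inverted output ✓; others ✗
Consistent faults: {U1 stuck-at-0, U1 inverted output, U2 stuck-at-1, U2 inverted output, U8 stuck-at-1, U8 inverted output, U9 stuck-at-0, U9 inverted output} — 8 in all.

8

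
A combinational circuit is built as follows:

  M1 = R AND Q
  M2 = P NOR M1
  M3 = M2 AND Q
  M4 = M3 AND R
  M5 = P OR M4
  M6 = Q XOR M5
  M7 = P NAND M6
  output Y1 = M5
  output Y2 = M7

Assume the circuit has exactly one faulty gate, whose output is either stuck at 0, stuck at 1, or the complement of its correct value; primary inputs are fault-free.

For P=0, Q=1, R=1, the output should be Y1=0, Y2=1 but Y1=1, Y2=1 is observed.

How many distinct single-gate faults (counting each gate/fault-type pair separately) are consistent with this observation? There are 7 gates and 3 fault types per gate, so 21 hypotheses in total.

Fault-free: M1=1, M2=0, M3=0, M4=0, M5=0, M6=1, M7=1 → Y1=0, Y2=1. Observed Y1=1, Y2=1.
  M1: stuck-at-0, inverted output ✓; others ✗
  M2: stuck-at-1, inverted output ✓; others ✗
  M3: stuck-at-1, inverted output ✓; others ✗
  M4: stuck-at-1, inverted output ✓; others ✗
  M5: stuck-at-1, inverted output ✓; others ✗
  M6: none of the 3 fault types match ✗
  M7: none of the 3 fault types match ✗
Consistent faults: {M1 stuck-at-0, M1 inverted output, M2 stuck-at-1, M2 inverted output, M3 stuck-at-1, M3 inverted output, M4 stuck-at-1, M4 inverted output, M5 stuck-at-1, M5 inverted output} — 10 in all.

10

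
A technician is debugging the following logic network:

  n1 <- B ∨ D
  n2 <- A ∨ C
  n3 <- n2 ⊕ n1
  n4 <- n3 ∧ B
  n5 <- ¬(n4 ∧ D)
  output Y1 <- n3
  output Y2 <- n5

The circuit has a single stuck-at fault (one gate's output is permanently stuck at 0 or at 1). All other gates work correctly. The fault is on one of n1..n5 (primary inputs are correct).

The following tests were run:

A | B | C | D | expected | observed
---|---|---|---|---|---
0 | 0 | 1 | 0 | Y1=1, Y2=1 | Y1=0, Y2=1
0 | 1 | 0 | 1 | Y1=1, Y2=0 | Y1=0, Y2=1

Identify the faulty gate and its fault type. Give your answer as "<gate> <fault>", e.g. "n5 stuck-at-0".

n3 stuck-at-0

Fault-free values for test 1 (A=0, B=0, C=1, D=0): n1=0, n2=1, n3=1, n4=0, n5=1, giving Y1=1, Y2=1. Observed Y1=0, Y2=1.
Test 1: faults giving observed Y1=0, Y2=1 are {n1 stuck-at-1, n2 stuck-at-0, n3 stuck-at-0}.
Test 2 (A=0, B=1, C=0, D=1): fault-free n1=1, n2=0, n3=1, n4=1, n5=0 → Y1=1, Y2=0; observed Y1=0, Y2=1. Eliminates n1 stuck-at-1, n2 stuck-at-0.
Only n3 stuck-at-0 is consistent with every test.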